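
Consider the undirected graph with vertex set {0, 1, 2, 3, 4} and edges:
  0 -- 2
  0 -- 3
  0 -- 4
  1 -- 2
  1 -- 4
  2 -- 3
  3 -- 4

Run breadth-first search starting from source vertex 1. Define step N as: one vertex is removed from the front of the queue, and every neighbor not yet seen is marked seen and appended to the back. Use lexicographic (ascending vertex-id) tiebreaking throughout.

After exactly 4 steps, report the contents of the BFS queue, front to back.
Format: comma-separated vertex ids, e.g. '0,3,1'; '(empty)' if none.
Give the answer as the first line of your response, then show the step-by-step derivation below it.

3

step 1: dequeue 1; queue=[2,4]; order=1
step 2: dequeue 2; queue=[4,0,3]; order=1,2
step 3: dequeue 4; queue=[0,3]; order=1,2,4
step 4: dequeue 0; queue=[3]; order=1,2,4,0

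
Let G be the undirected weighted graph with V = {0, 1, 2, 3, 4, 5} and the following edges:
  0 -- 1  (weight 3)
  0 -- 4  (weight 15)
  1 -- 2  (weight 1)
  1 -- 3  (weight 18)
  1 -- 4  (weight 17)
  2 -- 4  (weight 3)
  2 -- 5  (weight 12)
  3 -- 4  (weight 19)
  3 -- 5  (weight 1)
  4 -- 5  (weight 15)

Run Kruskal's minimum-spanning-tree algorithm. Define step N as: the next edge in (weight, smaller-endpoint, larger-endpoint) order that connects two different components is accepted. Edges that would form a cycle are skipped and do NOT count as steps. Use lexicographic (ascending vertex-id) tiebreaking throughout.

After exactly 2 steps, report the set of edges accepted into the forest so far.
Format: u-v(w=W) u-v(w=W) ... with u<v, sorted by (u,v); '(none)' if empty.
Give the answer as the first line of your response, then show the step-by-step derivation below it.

1-2(w=1) 3-5(w=1)

step 1: add edge 1-2 (w=1); MST = {1-2(w=1)}
step 2: add edge 3-5 (w=1); MST = {1-2(w=1) 3-5(w=1)}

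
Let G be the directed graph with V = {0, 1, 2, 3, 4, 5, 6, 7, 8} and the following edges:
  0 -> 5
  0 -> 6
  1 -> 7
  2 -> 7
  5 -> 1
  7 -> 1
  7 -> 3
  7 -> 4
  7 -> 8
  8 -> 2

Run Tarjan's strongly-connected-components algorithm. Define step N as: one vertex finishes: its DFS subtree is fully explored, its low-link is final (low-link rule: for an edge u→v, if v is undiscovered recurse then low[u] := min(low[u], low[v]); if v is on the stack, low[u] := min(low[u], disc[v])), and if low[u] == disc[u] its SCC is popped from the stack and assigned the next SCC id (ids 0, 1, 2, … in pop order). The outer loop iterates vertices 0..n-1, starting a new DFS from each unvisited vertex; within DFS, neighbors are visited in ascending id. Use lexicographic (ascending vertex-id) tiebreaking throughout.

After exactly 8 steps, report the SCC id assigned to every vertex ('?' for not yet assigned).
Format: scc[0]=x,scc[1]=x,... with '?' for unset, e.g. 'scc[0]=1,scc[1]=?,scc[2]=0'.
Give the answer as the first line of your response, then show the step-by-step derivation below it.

scc[0]=?,scc[1]=2,scc[2]=2,scc[3]=0,scc[4]=1,scc[5]=3,scc[6]=4,scc[7]=2,scc[8]=2

step 1: low=(low[0]=0,low[1]=2,low[2]=?,low[3]=4,low[4]=?,low[5]=1,low[6]=?,low[7]=2,low[8]=?); scc=(scc[0]=?,scc[1]=?,scc[2]=?,scc[3]=0,scc[4]=?,scc[5]=?,scc[6]=?,scc[7]=?,scc[8]=?)
step 2: low=(low[0]=0,low[1]=2,low[2]=?,low[3]=4,low[4]=5,low[5]=1,low[6]=?,low[7]=2,low[8]=?); scc=(scc[0]=?,scc[1]=?,scc[2]=?,scc[3]=0,scc[4]=1,scc[5]=?,scc[6]=?,scc[7]=?,scc[8]=?)
step 3: low=(low[0]=0,low[1]=2,low[2]=3,low[3]=4,low[4]=5,low[5]=1,low[6]=?,low[7]=2,low[8]=6); scc=(scc[0]=?,scc[1]=?,scc[2]=?,scc[3]=0,scc[4]=1,scc[5]=?,scc[6]=?,scc[7]=?,scc[8]=?)
step 4: low=(low[0]=0,low[1]=2,low[2]=3,low[3]=4,low[4]=5,low[5]=1,low[6]=?,low[7]=2,low[8]=3); scc=(scc[0]=?,scc[1]=?,scc[2]=?,scc[3]=0,scc[4]=1,scc[5]=?,scc[6]=?,scc[7]=?,scc[8]=?)
step 5: low=(low[0]=0,low[1]=2,low[2]=3,low[3]=4,low[4]=5,low[5]=1,low[6]=?,low[7]=2,low[8]=3); scc=(scc[0]=?,scc[1]=?,scc[2]=?,scc[3]=0,scc[4]=1,scc[5]=?,scc[6]=?,scc[7]=?,scc[8]=?)
step 6: low=(low[0]=0,low[1]=2,low[2]=3,low[3]=4,low[4]=5,low[5]=1,low[6]=?,low[7]=2,low[8]=3); scc=(scc[0]=?,scc[1]=2,scc[2]=2,scc[3]=0,scc[4]=1,scc[5]=?,scc[6]=?,scc[7]=2,scc[8]=2)
step 7: low=(low[0]=0,low[1]=2,low[2]=3,low[3]=4,low[4]=5,low[5]=1,low[6]=?,low[7]=2,low[8]=3); scc=(scc[0]=?,scc[1]=2,scc[2]=2,scc[3]=0,scc[4]=1,scc[5]=3,scc[6]=?,scc[7]=2,scc[8]=2)
step 8: low=(low[0]=0,low[1]=2,low[2]=3,low[3]=4,low[4]=5,low[5]=1,low[6]=8,low[7]=2,low[8]=3); scc=(scc[0]=?,scc[1]=2,scc[2]=2,scc[3]=0,scc[4]=1,scc[5]=3,scc[6]=4,scc[7]=2,scc[8]=2)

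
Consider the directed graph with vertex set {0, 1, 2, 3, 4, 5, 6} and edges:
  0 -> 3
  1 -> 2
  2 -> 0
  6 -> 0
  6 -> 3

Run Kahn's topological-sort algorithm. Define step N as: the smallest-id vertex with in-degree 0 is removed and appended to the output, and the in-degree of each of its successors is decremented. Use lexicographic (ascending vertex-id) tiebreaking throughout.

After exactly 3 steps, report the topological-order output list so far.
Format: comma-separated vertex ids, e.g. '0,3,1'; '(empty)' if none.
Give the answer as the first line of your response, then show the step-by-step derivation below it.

1,2,4

step 1: output 1; order=[1]; indeg=(2,0,0,2,0,0,0)
step 2: output 2; order=[1,2]; indeg=(1,0,0,2,0,0,0)
step 3: output 4; order=[1,2,4]; indeg=(1,0,0,2,0,0,0)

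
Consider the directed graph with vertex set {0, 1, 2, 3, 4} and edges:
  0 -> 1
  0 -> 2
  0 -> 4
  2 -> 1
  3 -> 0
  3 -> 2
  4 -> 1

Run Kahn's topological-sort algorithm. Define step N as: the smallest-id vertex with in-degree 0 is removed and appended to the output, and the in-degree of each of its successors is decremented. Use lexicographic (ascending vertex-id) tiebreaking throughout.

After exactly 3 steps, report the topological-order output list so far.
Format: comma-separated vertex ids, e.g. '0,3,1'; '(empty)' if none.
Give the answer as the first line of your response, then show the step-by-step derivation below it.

3,0,2

step 1: output 3; order=[3]; indeg=(0,3,1,0,1)
step 2: output 0; order=[3,0]; indeg=(0,2,0,0,0)
step 3: output 2; order=[3,0,2]; indeg=(0,1,0,0,0)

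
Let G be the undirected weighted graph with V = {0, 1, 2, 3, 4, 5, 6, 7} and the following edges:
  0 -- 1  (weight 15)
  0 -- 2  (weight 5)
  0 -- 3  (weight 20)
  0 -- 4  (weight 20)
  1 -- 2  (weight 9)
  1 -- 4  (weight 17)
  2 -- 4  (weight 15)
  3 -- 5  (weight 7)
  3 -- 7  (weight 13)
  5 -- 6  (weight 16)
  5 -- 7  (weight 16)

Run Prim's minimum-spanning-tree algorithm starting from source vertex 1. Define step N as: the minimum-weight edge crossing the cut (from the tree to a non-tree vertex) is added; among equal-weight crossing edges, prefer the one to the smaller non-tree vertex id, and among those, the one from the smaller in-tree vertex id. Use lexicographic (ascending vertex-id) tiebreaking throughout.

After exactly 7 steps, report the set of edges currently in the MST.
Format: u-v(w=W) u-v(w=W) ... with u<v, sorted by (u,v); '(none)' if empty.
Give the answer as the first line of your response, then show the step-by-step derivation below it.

0-2(w=5) 0-3(w=20) 1-2(w=9) 2-4(w=15) 3-5(w=7) 3-7(w=13) 5-6(w=16)

step 1: add edge 1-2 (w=9); MST = {1-2(w=9)}
step 2: add edge 0-2 (w=5); MST = {0-2(w=5) 1-2(w=9)}
step 3: add edge 2-4 (w=15); MST = {0-2(w=5) 1-2(w=9) 2-4(w=15)}
step 4: add edge 0-3 (w=20); MST = {0-2(w=5) 0-3(w=20) 1-2(w=9) 2-4(w=15)}
step 5: add edge 3-5 (w=7); MST = {0-2(w=5) 0-3(w=20) 1-2(w=9) 2-4(w=15) 3-5(w=7)}
step 6: add edge 3-7 (w=13); MST = {0-2(w=5) 0-3(w=20) 1-2(w=9) 2-4(w=15) 3-5(w=7) 3-7(w=13)}
step 7: add edge 5-6 (w=16); MST = {0-2(w=5) 0-3(w=20) 1-2(w=9) 2-4(w=15) 3-5(w=7) 3-7(w=13) 5-6(w=16)}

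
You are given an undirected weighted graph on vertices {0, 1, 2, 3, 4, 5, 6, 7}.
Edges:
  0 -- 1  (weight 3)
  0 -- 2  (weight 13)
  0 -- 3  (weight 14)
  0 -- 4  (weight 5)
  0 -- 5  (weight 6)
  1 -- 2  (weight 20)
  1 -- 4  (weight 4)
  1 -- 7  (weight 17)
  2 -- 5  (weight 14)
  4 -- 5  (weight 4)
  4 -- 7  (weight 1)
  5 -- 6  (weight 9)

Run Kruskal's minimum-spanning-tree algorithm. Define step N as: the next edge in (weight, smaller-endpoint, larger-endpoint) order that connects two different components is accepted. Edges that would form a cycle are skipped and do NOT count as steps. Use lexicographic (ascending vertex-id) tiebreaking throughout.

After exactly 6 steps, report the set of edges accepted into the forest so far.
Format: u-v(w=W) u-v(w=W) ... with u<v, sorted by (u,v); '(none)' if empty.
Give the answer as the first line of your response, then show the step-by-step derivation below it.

0-1(w=3) 0-2(w=13) 1-4(w=4) 4-5(w=4) 4-7(w=1) 5-6(w=9)

step 1: add edge 4-7 (w=1); MST = {4-7(w=1)}
step 2: add edge 0-1 (w=3); MST = {0-1(w=3) 4-7(w=1)}
step 3: add edge 1-4 (w=4); MST = {0-1(w=3) 1-4(w=4) 4-7(w=1)}
step 4: add edge 4-5 (w=4); MST = {0-1(w=3) 1-4(w=4) 4-5(w=4) 4-7(w=1)}
step 5: add edge 5-6 (w=9); MST = {0-1(w=3) 1-4(w=4) 4-5(w=4) 4-7(w=1) 5-6(w=9)}
step 6: add edge 0-2 (w=13); MST = {0-1(w=3) 0-2(w=13) 1-4(w=4) 4-5(w=4) 4-7(w=1) 5-6(w=9)}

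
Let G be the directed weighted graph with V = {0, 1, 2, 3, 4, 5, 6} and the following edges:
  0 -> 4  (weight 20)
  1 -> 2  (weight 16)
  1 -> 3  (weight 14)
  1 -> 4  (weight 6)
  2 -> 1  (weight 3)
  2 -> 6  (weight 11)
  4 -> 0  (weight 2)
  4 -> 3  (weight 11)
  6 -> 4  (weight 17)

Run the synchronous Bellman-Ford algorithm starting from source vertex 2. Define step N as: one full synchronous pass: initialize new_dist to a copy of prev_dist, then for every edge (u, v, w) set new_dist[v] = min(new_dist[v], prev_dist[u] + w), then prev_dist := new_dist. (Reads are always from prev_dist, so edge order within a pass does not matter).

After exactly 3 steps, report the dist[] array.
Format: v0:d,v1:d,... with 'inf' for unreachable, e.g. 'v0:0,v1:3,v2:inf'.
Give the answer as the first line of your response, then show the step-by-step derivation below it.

v0:11,v1:3,v2:0,v3:17,v4:9,v5:inf,v6:11

step 1: dist = v0:inf,v1:3,v2:0,v3:inf,v4:inf,v5:inf,v6:11
step 2: dist = v0:inf,v1:3,v2:0,v3:17,v4:9,v5:inf,v6:11
step 3: dist = v0:11,v1:3,v2:0,v3:17,v4:9,v5:inf,v6:11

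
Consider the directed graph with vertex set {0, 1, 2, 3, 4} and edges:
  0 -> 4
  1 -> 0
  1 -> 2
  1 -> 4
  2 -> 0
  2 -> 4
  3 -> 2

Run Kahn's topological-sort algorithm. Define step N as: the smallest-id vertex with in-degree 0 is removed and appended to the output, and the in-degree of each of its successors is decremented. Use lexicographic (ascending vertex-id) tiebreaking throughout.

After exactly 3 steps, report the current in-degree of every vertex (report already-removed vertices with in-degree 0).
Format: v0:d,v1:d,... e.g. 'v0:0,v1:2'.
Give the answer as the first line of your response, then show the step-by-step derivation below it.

v0:0,v1:0,v2:0,v3:0,v4:1

step 1: output 1; order=[1]; indeg=(1,0,1,0,2)
step 2: output 3; order=[1,3]; indeg=(1,0,0,0,2)
step 3: output 2; order=[1,3,2]; indeg=(0,0,0,0,1)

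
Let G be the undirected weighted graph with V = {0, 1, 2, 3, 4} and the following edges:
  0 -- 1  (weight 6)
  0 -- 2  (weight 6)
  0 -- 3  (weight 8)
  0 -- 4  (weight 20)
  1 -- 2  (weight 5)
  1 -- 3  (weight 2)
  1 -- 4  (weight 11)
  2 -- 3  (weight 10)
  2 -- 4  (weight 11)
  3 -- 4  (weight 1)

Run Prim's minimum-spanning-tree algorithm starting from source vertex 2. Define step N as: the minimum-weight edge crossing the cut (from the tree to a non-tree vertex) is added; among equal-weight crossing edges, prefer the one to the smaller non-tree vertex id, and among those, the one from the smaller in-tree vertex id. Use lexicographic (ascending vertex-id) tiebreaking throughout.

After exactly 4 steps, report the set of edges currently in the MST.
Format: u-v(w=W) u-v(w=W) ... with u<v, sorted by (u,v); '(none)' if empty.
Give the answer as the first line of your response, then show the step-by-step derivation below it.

0-1(w=6) 1-2(w=5) 1-3(w=2) 3-4(w=1)

step 1: add edge 1-2 (w=5); MST = {1-2(w=5)}
step 2: add edge 1-3 (w=2); MST = {1-2(w=5) 1-3(w=2)}
step 3: add edge 3-4 (w=1); MST = {1-2(w=5) 1-3(w=2) 3-4(w=1)}
step 4: add edge 0-1 (w=6); MST = {0-1(w=6) 1-2(w=5) 1-3(w=2) 3-4(w=1)}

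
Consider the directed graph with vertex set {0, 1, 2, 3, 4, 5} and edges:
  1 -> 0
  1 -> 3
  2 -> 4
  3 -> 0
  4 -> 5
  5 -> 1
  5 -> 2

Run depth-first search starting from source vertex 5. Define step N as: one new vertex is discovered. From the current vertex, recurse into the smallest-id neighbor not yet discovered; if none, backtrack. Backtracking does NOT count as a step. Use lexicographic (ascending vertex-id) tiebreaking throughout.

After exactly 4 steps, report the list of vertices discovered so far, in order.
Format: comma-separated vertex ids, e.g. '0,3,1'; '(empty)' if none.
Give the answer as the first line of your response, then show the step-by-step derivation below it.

5,1,0,3

step 1: discover 5; path=5; order=5
step 2: discover 1; path=5>1; order=5,1
step 3: discover 0; path=5>1>0; order=5,1,0
step 4: discover 3; path=5>1>3; order=5,1,0,3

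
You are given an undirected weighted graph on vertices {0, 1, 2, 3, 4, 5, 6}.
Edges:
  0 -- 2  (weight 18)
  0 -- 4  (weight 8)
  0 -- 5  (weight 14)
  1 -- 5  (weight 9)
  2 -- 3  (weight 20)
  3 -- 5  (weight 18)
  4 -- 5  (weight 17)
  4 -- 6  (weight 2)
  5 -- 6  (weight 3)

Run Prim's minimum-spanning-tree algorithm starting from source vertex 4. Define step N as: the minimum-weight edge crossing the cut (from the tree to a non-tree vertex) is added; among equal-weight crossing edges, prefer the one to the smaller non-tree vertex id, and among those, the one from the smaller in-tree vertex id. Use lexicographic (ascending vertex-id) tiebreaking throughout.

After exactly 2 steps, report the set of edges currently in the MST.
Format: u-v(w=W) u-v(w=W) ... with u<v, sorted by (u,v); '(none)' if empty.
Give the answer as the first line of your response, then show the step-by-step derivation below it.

4-6(w=2) 5-6(w=3)

step 1: add edge 4-6 (w=2); MST = {4-6(w=2)}
step 2: add edge 5-6 (w=3); MST = {4-6(w=2) 5-6(w=3)}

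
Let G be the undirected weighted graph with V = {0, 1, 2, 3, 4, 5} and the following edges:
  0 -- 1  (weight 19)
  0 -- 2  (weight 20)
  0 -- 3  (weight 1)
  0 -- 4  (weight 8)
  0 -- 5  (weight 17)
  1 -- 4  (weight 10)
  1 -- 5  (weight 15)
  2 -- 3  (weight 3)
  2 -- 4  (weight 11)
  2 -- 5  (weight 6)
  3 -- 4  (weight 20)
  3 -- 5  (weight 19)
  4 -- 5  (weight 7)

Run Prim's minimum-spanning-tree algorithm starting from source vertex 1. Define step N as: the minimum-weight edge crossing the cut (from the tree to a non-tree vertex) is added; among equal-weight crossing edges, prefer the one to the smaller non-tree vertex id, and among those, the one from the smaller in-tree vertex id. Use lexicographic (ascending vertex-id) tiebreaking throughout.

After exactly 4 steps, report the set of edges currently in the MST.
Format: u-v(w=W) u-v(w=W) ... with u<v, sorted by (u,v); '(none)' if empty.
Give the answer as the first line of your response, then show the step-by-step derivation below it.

1-4(w=10) 2-3(w=3) 2-5(w=6) 4-5(w=7)

step 1: add edge 1-4 (w=10); MST = {1-4(w=10)}
step 2: add edge 4-5 (w=7); MST = {1-4(w=10) 4-5(w=7)}
step 3: add edge 2-5 (w=6); MST = {1-4(w=10) 2-5(w=6) 4-5(w=7)}
step 4: add edge 2-3 (w=3); MST = {1-4(w=10) 2-3(w=3) 2-5(w=6) 4-5(w=7)}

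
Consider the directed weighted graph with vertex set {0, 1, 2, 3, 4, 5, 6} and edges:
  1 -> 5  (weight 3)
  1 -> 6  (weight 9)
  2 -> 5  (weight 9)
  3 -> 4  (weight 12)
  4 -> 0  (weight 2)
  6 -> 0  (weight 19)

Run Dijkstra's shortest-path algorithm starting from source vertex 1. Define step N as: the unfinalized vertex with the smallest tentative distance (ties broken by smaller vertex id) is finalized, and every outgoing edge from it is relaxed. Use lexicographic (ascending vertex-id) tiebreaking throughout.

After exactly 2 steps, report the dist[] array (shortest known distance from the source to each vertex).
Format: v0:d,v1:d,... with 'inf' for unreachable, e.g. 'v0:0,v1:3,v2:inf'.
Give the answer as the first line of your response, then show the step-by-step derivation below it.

v0:inf,v1:0,v2:inf,v3:inf,v4:inf,v5:3,v6:9

step 1: dist = v0:inf,v1:0,v2:inf,v3:inf,v4:inf,v5:3,v6:9
step 2: dist = v0:inf,v1:0,v2:inf,v3:inf,v4:inf,v5:3,v6:9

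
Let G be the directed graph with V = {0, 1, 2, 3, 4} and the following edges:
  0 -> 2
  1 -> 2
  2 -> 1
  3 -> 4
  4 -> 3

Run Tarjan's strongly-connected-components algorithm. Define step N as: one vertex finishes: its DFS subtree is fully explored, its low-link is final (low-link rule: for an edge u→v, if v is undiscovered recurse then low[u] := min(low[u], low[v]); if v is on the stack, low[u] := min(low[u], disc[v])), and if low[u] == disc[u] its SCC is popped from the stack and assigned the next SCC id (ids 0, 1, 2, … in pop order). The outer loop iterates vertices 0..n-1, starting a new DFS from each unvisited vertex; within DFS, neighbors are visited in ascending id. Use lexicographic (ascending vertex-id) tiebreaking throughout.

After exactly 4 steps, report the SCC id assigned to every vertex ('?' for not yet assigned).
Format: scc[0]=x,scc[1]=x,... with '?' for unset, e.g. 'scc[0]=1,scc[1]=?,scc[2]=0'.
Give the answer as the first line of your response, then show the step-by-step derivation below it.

scc[0]=1,scc[1]=0,scc[2]=0,scc[3]=?,scc[4]=?

step 1: low=(low[0]=0,low[1]=1,low[2]=1,low[3]=?,low[4]=?); scc=(scc[0]=?,scc[1]=?,scc[2]=?,scc[3]=?,scc[4]=?)
step 2: low=(low[0]=0,low[1]=1,low[2]=1,low[3]=?,low[4]=?); scc=(scc[0]=?,scc[1]=0,scc[2]=0,scc[3]=?,scc[4]=?)
step 3: low=(low[0]=0,low[1]=1,low[2]=1,low[3]=?,low[4]=?); scc=(scc[0]=1,scc[1]=0,scc[2]=0,scc[3]=?,scc[4]=?)
step 4: low=(low[0]=0,low[1]=1,low[2]=1,low[3]=3,low[4]=3); scc=(scc[0]=1,scc[1]=0,scc[2]=0,scc[3]=?,scc[4]=?)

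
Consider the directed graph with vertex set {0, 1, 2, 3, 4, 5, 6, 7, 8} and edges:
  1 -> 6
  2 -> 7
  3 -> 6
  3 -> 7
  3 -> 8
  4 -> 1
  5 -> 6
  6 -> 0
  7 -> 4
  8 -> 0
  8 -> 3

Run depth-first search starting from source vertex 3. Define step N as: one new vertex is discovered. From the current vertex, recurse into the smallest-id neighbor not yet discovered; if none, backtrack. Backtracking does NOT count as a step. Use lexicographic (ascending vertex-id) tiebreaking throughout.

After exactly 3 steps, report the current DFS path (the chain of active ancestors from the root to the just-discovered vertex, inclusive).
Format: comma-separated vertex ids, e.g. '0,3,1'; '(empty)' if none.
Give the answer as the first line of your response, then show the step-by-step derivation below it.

3,6,0

step 1: discover 3; path=3; order=3
step 2: discover 6; path=3>6; order=3,6
step 3: discover 0; path=3>6>0; order=3,6,0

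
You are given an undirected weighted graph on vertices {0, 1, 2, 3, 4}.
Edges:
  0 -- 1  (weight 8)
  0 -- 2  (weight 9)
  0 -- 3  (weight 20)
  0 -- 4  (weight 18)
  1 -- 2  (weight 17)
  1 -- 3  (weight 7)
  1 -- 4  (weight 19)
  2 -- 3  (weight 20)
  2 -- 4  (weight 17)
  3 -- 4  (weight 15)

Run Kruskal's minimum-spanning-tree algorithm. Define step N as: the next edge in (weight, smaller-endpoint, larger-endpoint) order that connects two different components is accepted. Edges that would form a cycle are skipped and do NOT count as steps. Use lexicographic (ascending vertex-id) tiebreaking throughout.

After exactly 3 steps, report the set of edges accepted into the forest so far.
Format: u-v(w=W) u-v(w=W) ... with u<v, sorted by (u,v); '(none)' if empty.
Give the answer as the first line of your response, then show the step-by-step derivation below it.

0-1(w=8) 0-2(w=9) 1-3(w=7)

step 1: add edge 1-3 (w=7); MST = {1-3(w=7)}
step 2: add edge 0-1 (w=8); MST = {0-1(w=8) 1-3(w=7)}
step 3: add edge 0-2 (w=9); MST = {0-1(w=8) 0-2(w=9) 1-3(w=7)}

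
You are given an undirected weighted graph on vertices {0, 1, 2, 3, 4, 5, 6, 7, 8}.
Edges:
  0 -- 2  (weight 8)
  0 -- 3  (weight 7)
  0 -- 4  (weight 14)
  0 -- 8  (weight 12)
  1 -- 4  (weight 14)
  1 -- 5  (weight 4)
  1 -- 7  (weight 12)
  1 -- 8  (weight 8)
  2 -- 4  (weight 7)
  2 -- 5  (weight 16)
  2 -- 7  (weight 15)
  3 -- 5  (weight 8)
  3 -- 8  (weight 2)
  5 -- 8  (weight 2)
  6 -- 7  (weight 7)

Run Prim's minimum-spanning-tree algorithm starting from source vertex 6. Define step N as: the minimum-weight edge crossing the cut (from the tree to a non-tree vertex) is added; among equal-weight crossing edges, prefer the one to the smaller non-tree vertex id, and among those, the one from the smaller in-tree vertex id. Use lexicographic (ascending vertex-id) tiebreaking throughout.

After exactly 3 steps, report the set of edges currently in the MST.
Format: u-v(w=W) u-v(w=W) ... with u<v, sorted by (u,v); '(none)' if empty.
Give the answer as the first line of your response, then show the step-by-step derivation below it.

1-5(w=4) 1-7(w=12) 6-7(w=7)

step 1: add edge 6-7 (w=7); MST = {6-7(w=7)}
step 2: add edge 1-7 (w=12); MST = {1-7(w=12) 6-7(w=7)}
step 3: add edge 1-5 (w=4); MST = {1-5(w=4) 1-7(w=12) 6-7(w=7)}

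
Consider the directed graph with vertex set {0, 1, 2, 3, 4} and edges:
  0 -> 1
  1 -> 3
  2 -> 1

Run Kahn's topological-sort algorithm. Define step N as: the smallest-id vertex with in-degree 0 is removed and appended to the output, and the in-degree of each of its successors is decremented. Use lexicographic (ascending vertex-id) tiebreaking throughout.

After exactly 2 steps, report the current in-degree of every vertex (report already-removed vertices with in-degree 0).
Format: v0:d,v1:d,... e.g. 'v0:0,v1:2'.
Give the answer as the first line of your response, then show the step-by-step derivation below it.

v0:0,v1:0,v2:0,v3:1,v4:0

step 1: output 0; order=[0]; indeg=(0,1,0,1,0)
step 2: output 2; order=[0,2]; indeg=(0,0,0,1,0)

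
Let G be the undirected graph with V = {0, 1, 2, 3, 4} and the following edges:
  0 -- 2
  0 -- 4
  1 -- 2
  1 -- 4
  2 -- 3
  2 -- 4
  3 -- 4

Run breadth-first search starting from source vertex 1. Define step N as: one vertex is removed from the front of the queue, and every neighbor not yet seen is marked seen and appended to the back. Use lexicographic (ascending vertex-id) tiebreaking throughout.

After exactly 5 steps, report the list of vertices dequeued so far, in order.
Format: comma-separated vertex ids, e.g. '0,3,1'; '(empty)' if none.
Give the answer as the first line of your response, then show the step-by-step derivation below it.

1,2,4,0,3

step 1: dequeue 1; queue=[2,4]; order=1
step 2: dequeue 2; queue=[4,0,3]; order=1,2
step 3: dequeue 4; queue=[0,3]; order=1,2,4
step 4: dequeue 0; queue=[3]; order=1,2,4,0
step 5: dequeue 3; queue=[(empty)]; order=1,2,4,0,3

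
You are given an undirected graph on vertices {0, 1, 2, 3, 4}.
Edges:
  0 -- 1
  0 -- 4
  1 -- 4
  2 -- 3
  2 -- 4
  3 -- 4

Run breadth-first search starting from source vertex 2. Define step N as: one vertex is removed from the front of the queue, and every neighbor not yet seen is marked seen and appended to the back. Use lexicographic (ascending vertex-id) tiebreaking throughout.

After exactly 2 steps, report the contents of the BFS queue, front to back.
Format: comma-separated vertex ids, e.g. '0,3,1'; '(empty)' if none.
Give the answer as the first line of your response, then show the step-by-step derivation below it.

4

step 1: dequeue 2; queue=[3,4]; order=2
step 2: dequeue 3; queue=[4]; order=2,3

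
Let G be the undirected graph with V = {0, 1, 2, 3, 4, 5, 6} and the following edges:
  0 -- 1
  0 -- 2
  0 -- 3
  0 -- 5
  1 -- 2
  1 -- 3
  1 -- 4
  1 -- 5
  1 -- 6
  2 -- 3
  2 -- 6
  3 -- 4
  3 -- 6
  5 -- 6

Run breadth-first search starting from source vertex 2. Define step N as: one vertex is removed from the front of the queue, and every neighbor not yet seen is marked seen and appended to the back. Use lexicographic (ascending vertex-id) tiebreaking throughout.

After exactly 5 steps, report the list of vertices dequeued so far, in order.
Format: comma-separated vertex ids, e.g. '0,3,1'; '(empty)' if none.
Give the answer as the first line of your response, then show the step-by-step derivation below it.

2,0,1,3,6

step 1: dequeue 2; queue=[0,1,3,6]; order=2
step 2: dequeue 0; queue=[1,3,6,5]; order=2,0
step 3: dequeue 1; queue=[3,6,5,4]; order=2,0,1
step 4: dequeue 3; queue=[6,5,4]; order=2,0,1,3
step 5: dequeue 6; queue=[5,4]; order=2,0,1,3,6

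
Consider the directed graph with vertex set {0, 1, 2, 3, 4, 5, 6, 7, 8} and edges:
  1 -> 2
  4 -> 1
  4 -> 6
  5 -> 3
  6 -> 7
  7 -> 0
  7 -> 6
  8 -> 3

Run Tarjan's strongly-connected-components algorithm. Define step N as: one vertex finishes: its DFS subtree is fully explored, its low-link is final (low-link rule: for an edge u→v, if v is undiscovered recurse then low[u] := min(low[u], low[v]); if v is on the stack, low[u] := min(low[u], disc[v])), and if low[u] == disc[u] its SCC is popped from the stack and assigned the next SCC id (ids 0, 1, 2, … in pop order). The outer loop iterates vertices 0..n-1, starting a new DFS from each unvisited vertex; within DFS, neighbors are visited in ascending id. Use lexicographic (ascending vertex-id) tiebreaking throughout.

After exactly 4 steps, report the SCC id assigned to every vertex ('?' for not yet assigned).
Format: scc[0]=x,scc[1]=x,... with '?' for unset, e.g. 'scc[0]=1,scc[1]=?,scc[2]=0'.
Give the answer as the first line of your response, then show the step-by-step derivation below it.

scc[0]=0,scc[1]=2,scc[2]=1,scc[3]=3,scc[4]=?,scc[5]=?,scc[6]=?,scc[7]=?,scc[8]=?

step 1: low=(low[0]=0,low[1]=?,low[2]=?,low[3]=?,low[4]=?,low[5]=?,low[6]=?,low[7]=?,low[8]=?); scc=(scc[0]=0,scc[1]=?,scc[2]=?,scc[3]=?,scc[4]=?,scc[5]=?,scc[6]=?,scc[7]=?,scc[8]=?)
step 2: low=(low[0]=0,low[1]=1,low[2]=2,low[3]=?,low[4]=?,low[5]=?,low[6]=?,low[7]=?,low[8]=?); scc=(scc[0]=0,scc[1]=?,scc[2]=1,scc[3]=?,scc[4]=?,scc[5]=?,scc[6]=?,scc[7]=?,scc[8]=?)
step 3: low=(low[0]=0,low[1]=1,low[2]=2,low[3]=?,low[4]=?,low[5]=?,low[6]=?,low[7]=?,low[8]=?); scc=(scc[0]=0,scc[1]=2,scc[2]=1,scc[3]=?,scc[4]=?,scc[5]=?,scc[6]=?,scc[7]=?,scc[8]=?)
step 4: low=(low[0]=0,low[1]=1,low[2]=2,low[3]=3,low[4]=?,low[5]=?,low[6]=?,low[7]=?,low[8]=?); scc=(scc[0]=0,scc[1]=2,scc[2]=1,scc[3]=3,scc[4]=?,scc[5]=?,scc[6]=?,scc[7]=?,scc[8]=?)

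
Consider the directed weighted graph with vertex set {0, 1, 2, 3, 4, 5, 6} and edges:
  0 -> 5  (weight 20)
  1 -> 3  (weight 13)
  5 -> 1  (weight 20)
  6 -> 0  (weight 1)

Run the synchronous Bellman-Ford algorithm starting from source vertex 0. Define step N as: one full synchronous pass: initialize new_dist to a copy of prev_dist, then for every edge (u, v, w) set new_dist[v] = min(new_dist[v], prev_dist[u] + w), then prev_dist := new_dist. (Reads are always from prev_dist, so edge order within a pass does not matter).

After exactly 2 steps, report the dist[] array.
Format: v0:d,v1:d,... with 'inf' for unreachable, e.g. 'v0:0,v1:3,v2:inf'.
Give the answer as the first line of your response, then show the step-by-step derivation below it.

v0:0,v1:40,v2:inf,v3:inf,v4:inf,v5:20,v6:inf

step 1: dist = v0:0,v1:inf,v2:inf,v3:inf,v4:inf,v5:20,v6:inf
step 2: dist = v0:0,v1:40,v2:inf,v3:inf,v4:inf,v5:20,v6:inf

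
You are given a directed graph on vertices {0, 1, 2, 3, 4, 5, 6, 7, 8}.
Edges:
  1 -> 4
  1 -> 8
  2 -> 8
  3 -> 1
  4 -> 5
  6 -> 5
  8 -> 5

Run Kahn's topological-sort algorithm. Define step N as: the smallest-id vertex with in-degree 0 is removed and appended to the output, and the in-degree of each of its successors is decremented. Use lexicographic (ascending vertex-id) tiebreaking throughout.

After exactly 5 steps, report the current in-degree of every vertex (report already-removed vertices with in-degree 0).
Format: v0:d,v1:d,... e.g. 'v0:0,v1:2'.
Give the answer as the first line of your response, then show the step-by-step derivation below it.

v0:0,v1:0,v2:0,v3:0,v4:0,v5:2,v6:0,v7:0,v8:0

step 1: output 0; order=[0]; indeg=(0,1,0,0,1,3,0,0,2)
step 2: output 2; order=[0,2]; indeg=(0,1,0,0,1,3,0,0,1)
step 3: output 3; order=[0,2,3]; indeg=(0,0,0,0,1,3,0,0,1)
step 4: output 1; order=[0,2,3,1]; indeg=(0,0,0,0,0,3,0,0,0)
step 5: output 4; order=[0,2,3,1,4]; indeg=(0,0,0,0,0,2,0,0,0)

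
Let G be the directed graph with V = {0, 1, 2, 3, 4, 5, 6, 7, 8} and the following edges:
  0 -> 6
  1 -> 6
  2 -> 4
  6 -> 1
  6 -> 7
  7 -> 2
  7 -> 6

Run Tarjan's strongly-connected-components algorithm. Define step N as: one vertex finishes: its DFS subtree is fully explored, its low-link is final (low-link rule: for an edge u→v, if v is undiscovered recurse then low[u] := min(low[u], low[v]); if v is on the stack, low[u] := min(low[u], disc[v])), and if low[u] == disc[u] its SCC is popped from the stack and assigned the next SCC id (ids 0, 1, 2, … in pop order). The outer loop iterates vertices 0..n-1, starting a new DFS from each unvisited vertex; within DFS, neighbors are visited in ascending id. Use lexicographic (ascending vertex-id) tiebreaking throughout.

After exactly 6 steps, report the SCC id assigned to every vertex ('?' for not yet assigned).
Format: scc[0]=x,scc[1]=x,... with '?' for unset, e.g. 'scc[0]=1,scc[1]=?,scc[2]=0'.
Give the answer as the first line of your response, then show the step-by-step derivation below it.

scc[0]=3,scc[1]=2,scc[2]=1,scc[3]=?,scc[4]=0,scc[5]=?,scc[6]=2,scc[7]=2,scc[8]=?

step 1: low=(low[0]=0,low[1]=1,low[2]=?,low[3]=?,low[4]=?,low[5]=?,low[6]=1,low[7]=?,low[8]=?); scc=(scc[0]=?,scc[1]=?,scc[2]=?,scc[3]=?,scc[4]=?,scc[5]=?,scc[6]=?,scc[7]=?,scc[8]=?)
step 2: low=(low[0]=0,low[1]=1,low[2]=4,low[3]=?,low[4]=5,low[5]=?,low[6]=1,low[7]=3,low[8]=?); scc=(scc[0]=?,scc[1]=?,scc[2]=?,scc[3]=?,scc[4]=0,scc[5]=?,scc[6]=?,scc[7]=?,scc[8]=?)
step 3: low=(low[0]=0,low[1]=1,low[2]=4,low[3]=?,low[4]=5,low[5]=?,low[6]=1,low[7]=3,low[8]=?); scc=(scc[0]=?,scc[1]=?,scc[2]=1,scc[3]=?,scc[4]=0,scc[5]=?,scc[6]=?,scc[7]=?,scc[8]=?)
step 4: low=(low[0]=0,low[1]=1,low[2]=4,low[3]=?,low[4]=5,low[5]=?,low[6]=1,low[7]=1,low[8]=?); scc=(scc[0]=?,scc[1]=?,scc[2]=1,scc[3]=?,scc[4]=0,scc[5]=?,scc[6]=?,scc[7]=?,scc[8]=?)
step 5: low=(low[0]=0,low[1]=1,low[2]=4,low[3]=?,low[4]=5,low[5]=?,low[6]=1,low[7]=1,low[8]=?); scc=(scc[0]=?,scc[1]=2,scc[2]=1,scc[3]=?,scc[4]=0,scc[5]=?,scc[6]=2,scc[7]=2,scc[8]=?)
step 6: low=(low[0]=0,low[1]=1,low[2]=4,low[3]=?,low[4]=5,low[5]=?,low[6]=1,low[7]=1,low[8]=?); scc=(scc[0]=3,scc[1]=2,scc[2]=1,scc[3]=?,scc[4]=0,scc[5]=?,scc[6]=2,scc[7]=2,scc[8]=?)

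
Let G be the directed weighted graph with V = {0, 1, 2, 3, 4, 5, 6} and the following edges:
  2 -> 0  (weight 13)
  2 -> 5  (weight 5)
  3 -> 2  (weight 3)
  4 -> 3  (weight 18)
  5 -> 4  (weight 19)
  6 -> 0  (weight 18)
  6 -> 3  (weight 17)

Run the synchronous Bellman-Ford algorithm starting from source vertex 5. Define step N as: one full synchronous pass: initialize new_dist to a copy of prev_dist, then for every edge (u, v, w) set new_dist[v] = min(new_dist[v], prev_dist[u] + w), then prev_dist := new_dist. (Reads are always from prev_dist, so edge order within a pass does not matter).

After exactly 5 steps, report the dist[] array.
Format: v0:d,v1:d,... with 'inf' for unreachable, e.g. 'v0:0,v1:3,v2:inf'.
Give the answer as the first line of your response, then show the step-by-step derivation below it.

v0:53,v1:inf,v2:40,v3:37,v4:19,v5:0,v6:inf

step 1: dist = v0:inf,v1:inf,v2:inf,v3:inf,v4:19,v5:0,v6:inf
step 2: dist = v0:inf,v1:inf,v2:inf,v3:37,v4:19,v5:0,v6:inf
step 3: dist = v0:inf,v1:inf,v2:40,v3:37,v4:19,v5:0,v6:inf
step 4: dist = v0:53,v1:inf,v2:40,v3:37,v4:19,v5:0,v6:inf
step 5: dist = v0:53,v1:inf,v2:40,v3:37,v4:19,v5:0,v6:inf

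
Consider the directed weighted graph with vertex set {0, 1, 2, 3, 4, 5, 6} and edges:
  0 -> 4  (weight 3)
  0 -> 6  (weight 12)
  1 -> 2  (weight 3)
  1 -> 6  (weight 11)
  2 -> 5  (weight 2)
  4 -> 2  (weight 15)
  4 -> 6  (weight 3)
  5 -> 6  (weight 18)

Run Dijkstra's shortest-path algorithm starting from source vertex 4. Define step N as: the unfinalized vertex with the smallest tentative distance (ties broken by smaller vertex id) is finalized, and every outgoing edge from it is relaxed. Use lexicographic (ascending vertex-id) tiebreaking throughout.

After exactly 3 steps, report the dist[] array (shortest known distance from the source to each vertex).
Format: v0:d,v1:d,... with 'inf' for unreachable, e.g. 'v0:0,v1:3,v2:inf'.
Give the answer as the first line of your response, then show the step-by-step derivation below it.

v0:inf,v1:inf,v2:15,v3:inf,v4:0,v5:17,v6:3

step 1: dist = v0:inf,v1:inf,v2:15,v3:inf,v4:0,v5:inf,v6:3
step 2: dist = v0:inf,v1:inf,v2:15,v3:inf,v4:0,v5:inf,v6:3
step 3: dist = v0:inf,v1:inf,v2:15,v3:inf,v4:0,v5:17,v6:3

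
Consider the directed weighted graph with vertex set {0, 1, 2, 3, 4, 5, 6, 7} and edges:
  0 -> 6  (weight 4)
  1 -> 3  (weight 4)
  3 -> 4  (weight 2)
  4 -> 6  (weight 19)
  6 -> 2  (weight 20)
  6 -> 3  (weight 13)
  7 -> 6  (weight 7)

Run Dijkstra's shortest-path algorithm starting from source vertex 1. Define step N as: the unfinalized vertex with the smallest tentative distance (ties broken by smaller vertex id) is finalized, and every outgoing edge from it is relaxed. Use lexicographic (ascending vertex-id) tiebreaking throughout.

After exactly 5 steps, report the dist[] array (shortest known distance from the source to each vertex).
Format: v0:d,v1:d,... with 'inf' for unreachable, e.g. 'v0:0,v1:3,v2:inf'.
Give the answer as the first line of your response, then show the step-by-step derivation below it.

v0:inf,v1:0,v2:45,v3:4,v4:6,v5:inf,v6:25,v7:inf

step 1: dist = v0:inf,v1:0,v2:inf,v3:4,v4:inf,v5:inf,v6:inf,v7:inf
step 2: dist = v0:inf,v1:0,v2:inf,v3:4,v4:6,v5:inf,v6:inf,v7:inf
step 3: dist = v0:inf,v1:0,v2:inf,v3:4,v4:6,v5:inf,v6:25,v7:inf
step 4: dist = v0:inf,v1:0,v2:45,v3:4,v4:6,v5:inf,v6:25,v7:inf
step 5: dist = v0:inf,v1:0,v2:45,v3:4,v4:6,v5:inf,v6:25,v7:inf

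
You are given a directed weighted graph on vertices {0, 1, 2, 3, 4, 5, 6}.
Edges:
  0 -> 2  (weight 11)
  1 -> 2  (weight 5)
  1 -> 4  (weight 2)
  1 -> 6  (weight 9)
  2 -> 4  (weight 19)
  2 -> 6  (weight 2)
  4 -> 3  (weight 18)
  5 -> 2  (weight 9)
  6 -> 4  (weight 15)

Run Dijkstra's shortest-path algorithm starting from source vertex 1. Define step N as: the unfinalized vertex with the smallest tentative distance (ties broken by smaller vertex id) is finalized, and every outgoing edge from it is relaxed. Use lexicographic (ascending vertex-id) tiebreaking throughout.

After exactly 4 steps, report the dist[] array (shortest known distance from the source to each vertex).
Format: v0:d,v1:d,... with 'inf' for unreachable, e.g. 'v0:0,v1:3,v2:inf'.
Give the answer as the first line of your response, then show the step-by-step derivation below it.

v0:inf,v1:0,v2:5,v3:20,v4:2,v5:inf,v6:7

step 1: dist = v0:inf,v1:0,v2:5,v3:inf,v4:2,v5:inf,v6:9
step 2: dist = v0:inf,v1:0,v2:5,v3:20,v4:2,v5:inf,v6:9
step 3: dist = v0:inf,v1:0,v2:5,v3:20,v4:2,v5:inf,v6:7
step 4: dist = v0:inf,v1:0,v2:5,v3:20,v4:2,v5:inf,v6:7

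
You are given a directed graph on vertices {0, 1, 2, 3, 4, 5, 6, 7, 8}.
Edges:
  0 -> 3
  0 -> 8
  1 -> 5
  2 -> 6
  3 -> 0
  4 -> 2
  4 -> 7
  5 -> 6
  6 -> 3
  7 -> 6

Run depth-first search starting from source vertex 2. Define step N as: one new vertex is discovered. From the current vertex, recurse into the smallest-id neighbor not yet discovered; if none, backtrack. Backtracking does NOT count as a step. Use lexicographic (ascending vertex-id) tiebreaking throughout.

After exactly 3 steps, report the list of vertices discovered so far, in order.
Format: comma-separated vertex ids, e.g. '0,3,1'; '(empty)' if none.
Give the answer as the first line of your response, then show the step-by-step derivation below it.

2,6,3

step 1: discover 2; path=2; order=2
step 2: discover 6; path=2>6; order=2,6
step 3: discover 3; path=2>6>3; order=2,6,3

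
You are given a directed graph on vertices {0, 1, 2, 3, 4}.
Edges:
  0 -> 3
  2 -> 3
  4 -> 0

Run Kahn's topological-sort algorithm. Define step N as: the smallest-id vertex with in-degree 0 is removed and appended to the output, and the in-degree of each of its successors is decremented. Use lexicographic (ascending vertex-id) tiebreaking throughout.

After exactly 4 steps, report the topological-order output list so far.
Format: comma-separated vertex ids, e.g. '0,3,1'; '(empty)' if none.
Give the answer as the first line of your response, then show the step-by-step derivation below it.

1,2,4,0

step 1: output 1; order=[1]; indeg=(1,0,0,2,0)
step 2: output 2; order=[1,2]; indeg=(1,0,0,1,0)
step 3: output 4; order=[1,2,4]; indeg=(0,0,0,1,0)
step 4: output 0; order=[1,2,4,0]; indeg=(0,0,0,0,0)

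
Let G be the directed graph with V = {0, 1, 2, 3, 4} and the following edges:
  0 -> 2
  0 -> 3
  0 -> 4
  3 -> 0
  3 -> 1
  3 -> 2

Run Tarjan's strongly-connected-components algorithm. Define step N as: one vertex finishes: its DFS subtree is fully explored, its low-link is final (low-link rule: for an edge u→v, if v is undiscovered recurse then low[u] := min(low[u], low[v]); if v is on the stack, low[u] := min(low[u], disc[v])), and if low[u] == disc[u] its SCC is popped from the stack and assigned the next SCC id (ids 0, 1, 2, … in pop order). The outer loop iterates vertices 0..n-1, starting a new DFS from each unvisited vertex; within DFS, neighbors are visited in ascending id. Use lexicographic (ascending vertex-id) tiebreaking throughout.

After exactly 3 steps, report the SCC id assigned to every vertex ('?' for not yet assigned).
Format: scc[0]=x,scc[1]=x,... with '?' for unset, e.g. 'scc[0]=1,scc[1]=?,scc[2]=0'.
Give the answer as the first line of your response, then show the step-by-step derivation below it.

scc[0]=?,scc[1]=1,scc[2]=0,scc[3]=?,scc[4]=?

step 1: low=(low[0]=0,low[1]=?,low[2]=1,low[3]=?,low[4]=?); scc=(scc[0]=?,scc[1]=?,scc[2]=0,scc[3]=?,scc[4]=?)
step 2: low=(low[0]=0,low[1]=3,low[2]=1,low[3]=0,low[4]=?); scc=(scc[0]=?,scc[1]=1,scc[2]=0,scc[3]=?,scc[4]=?)
step 3: low=(low[0]=0,low[1]=3,low[2]=1,low[3]=0,low[4]=?); scc=(scc[0]=?,scc[1]=1,scc[2]=0,scc[3]=?,scc[4]=?)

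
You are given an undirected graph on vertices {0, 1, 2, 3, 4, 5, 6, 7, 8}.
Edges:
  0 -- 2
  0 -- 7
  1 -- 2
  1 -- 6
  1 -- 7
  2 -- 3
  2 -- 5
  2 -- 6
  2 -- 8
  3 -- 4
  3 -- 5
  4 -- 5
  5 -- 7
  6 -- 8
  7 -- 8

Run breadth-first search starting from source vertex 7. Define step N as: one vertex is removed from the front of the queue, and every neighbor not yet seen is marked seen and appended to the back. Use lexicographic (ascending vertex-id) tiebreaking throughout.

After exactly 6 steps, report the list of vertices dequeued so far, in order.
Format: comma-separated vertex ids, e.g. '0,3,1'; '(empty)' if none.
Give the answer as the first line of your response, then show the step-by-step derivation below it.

7,0,1,5,8,2

step 1: dequeue 7; queue=[0,1,5,8]; order=7
step 2: dequeue 0; queue=[1,5,8,2]; order=7,0
step 3: dequeue 1; queue=[5,8,2,6]; order=7,0,1
step 4: dequeue 5; queue=[8,2,6,3,4]; order=7,0,1,5
step 5: dequeue 8; queue=[2,6,3,4]; order=7,0,1,5,8
step 6: dequeue 2; queue=[6,3,4]; order=7,0,1,5,8,2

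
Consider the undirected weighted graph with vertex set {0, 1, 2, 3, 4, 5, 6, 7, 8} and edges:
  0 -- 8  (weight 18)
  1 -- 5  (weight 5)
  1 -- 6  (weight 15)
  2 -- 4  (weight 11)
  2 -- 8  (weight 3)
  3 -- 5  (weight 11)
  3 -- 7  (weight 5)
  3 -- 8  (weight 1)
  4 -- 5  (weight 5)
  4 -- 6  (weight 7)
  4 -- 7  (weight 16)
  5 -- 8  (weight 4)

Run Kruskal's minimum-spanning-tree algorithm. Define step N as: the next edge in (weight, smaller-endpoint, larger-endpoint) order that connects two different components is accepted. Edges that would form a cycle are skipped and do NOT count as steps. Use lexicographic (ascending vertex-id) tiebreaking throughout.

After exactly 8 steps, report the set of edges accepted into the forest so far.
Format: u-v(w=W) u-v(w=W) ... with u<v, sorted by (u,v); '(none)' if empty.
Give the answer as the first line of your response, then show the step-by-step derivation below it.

0-8(w=18) 1-5(w=5) 2-8(w=3) 3-7(w=5) 3-8(w=1) 4-5(w=5) 4-6(w=7) 5-8(w=4)

step 1: add edge 3-8 (w=1); MST = {3-8(w=1)}
step 2: add edge 2-8 (w=3); MST = {2-8(w=3) 3-8(w=1)}
step 3: add edge 5-8 (w=4); MST = {2-8(w=3) 3-8(w=1) 5-8(w=4)}
step 4: add edge 1-5 (w=5); MST = {1-5(w=5) 2-8(w=3) 3-8(w=1) 5-8(w=4)}
step 5: add edge 3-7 (w=5); MST = {1-5(w=5) 2-8(w=3) 3-7(w=5) 3-8(w=1) 5-8(w=4)}
step 6: add edge 4-5 (w=5); MST = {1-5(w=5) 2-8(w=3) 3-7(w=5) 3-8(w=1) 4-5(w=5) 5-8(w=4)}
step 7: add edge 4-6 (w=7); MST = {1-5(w=5) 2-8(w=3) 3-7(w=5) 3-8(w=1) 4-5(w=5) 4-6(w=7) 5-8(w=4)}
step 8: add edge 0-8 (w=18); MST = {0-8(w=18) 1-5(w=5) 2-8(w=3) 3-7(w=5) 3-8(w=1) 4-5(w=5) 4-6(w=7) 5-8(w=4)}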